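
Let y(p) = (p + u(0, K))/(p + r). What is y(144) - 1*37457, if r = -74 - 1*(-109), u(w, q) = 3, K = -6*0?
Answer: -6704656/179 ≈ -37456.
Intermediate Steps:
K = 0
r = 35 (r = -74 + 109 = 35)
y(p) = (3 + p)/(35 + p) (y(p) = (p + 3)/(p + 35) = (3 + p)/(35 + p))
y(144) - 1*37457 = (3 + 144)/(35 + 144) - 1*37457 = 147/179 - 37457 = -6704656/179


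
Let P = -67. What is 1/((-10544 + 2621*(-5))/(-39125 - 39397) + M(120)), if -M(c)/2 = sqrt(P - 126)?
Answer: 206329642/528942570761 + 1370156552*I*sqrt(193)/528942570761 ≈ 0.00039008 + 0.035987*I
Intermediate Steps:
M(c) = -2*I*sqrt(193) (M(c) = -2*sqrt(-67 - 126) = -2*I*sqrt(193))
1/((-10544 + 2621*(-5))/(-39125 - 39397) + M(120)) = 1/((-10544 + 2621*(-5))/(-39125 - 39397) - 2*I*sqrt(193)) = 1/((-10544 - 13105)/(-78522) - 2*I*sqrt(193)) = 1/(-23649*(-1/78522) - 2*I*sqrt(193)) = 1/(7883/26174 - 2*I*sqrt(193))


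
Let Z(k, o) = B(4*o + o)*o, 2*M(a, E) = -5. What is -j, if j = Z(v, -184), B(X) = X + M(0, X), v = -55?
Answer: -169740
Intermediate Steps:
M(a, E) = -5/2 (M(a, E) = (1/2)*(-5) = -5/2)
B(X) = -5/2 + X (B(X) = X - 5/2 = -5/2 + X)
Z(k, o) = o*(-5/2 + 5*o) (Z(k, o) = (-5/2 + (4*o + o))*o = (-5/2 + 5*o)*o = o*(-5/2 + 5*o))
j = 169740 (j = (5/2)*(-184)*(-1 + 2*(-184)) = (5/2)*(-184)*(-1 - 368) = (5/2)*(-184)*(-369) = 169740)
-j = -1*169740 = -169740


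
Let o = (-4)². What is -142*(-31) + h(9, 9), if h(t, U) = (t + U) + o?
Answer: 4436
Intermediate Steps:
o = 16
h(t, U) = 16 + U + t (h(t, U) = (t + U) + 16 = (U + t) + 16 = 16 + U + t)
-142*(-31) + h(9, 9) = -142*(-31) + (16 + 9 + 9) = 4402 + 34 = 4436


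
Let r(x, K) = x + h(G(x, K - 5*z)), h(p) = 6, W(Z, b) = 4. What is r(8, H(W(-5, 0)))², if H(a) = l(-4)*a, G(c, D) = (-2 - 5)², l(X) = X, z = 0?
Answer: 196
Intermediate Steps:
G(c, D) = 49 (G(c, D) = (-7)² = 49)
H(a) = -4*a
r(x, K) = 6 + x (r(x, K) = x + 6 = 6 + x)
r(8, H(W(-5, 0)))² = (6 + 8)² = 14² = 196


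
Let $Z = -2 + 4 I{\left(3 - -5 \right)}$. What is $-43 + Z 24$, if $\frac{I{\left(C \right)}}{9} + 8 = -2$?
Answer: $-8731$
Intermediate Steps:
$I{\left(C \right)} = -90$ ($I{\left(C \right)} = -72 + 9 \left(-2\right) = -72 - 18 = -90$)
$Z = -362$ ($Z = -2 + 4 \left(-90\right) = -2 - 360 = -362$)
$-43 + Z 24 = -43 - 8688 = -8731$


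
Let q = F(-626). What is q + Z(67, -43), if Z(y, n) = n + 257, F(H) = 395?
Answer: 609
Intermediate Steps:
Z(y, n) = 257 + n
q = 395
q + Z(67, -43) = 395 + (257 - 43) = 395 + 214 = 609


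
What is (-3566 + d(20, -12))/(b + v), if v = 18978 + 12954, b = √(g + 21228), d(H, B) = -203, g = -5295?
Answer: -40117236/339878897 + 3769*√15933/1019636691 ≈ -0.11757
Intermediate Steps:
b = √15933 (b = √(-5295 + 21228) = √15933 ≈ 126.23)
v = 31932
(-3566 + d(20, -12))/(b + v) = (-3566 - 203)/(√15933 + 31932) = -3769/(31932 + √15933)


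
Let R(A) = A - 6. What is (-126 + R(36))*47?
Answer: -4512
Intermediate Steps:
R(A) = -6 + A
(-126 + R(36))*47 = (-126 + (-6 + 36))*47 = (-126 + 30)*47 = -96*47 = -4512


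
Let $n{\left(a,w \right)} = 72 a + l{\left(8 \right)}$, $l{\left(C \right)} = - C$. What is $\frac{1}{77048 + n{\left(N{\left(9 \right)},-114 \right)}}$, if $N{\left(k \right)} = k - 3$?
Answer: $\frac{1}{77472} \approx 1.2908 \cdot 10^{-5}$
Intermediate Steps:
$N{\left(k \right)} = -3 + k$
$n{\left(a,w \right)} = -8 + 72 a$ ($n{\left(a,w \right)} = 72 a - 8 = -8 + 72 a$)
$\frac{1}{77048 + n{\left(N{\left(9 \right)},-114 \right)}} = \frac{1}{77048 - \left(8 - 72 \left(-3 + 9\right)\right)} = \frac{1}{77048 + \left(-8 + 72 \cdot 6\right)} = \frac{1}{77048 + \left(-8 + 432\right)} = \frac{1}{77048 + 424} = \frac{1}{77472}$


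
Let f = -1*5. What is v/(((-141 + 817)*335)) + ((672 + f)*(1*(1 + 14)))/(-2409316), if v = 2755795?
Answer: 6382033898/524628559 ≈ 12.165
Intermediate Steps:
f = -5
v/(((-141 + 817)*335)) + ((672 + f)*(1*(1 + 14)))/(-2409316) = 2755795/(((-141 + 817)*335)) + ((672 - 5)*(1*(1 + 14)))/(-2409316) = 2755795/((676*335)) + (667*(1*15))*(-1/2409316) = 2755795/226460 + (667*15)*(-1/2409316) = 2755795*(1/226460) + 10005*(-1/2409316) = 551159/45292 - 10005/2409316 = 6382033898/524628559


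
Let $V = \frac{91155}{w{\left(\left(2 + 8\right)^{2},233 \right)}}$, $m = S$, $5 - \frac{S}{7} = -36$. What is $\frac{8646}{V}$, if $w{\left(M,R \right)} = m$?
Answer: $\frac{827134}{30385} \approx 27.222$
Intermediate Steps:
$S = 287$ ($S = 35 - -252 = 35 + 252 = 287$)
$m = 287$
$w{\left(M,R \right)} = 287$
$V = \frac{91155}{287} \approx 317.61$
$\frac{8646}{V} = \frac{8646}{\frac{91155}{287}} = 8646 \cdot \frac{287}{91155} = \frac{827134}{30385}$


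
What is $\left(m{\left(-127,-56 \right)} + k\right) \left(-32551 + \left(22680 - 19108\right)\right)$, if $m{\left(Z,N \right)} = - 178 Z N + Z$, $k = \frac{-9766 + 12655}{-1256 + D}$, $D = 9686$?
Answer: $\frac{103096735585593}{2810} \approx 3.6689 \cdot 10^{10}$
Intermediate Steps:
$k = \frac{963}{2810}$ ($k = \frac{-9766 + 12655}{-1256 + 9686} = \frac{2889}{8430} = 2889 \cdot \frac{1}{8430} = \frac{963}{2810} \approx 0.3427$)
$m{\left(Z,N \right)} = Z - 178 N Z$ ($m{\left(Z,N \right)} = - 178 N Z + Z = Z - 178 N Z$)
$\left(m{\left(-127,-56 \right)} + k\right) \left(-32551 + \left(22680 - 19108\right)\right) = \left(- 127 \left(1 - -9968\right) + \frac{963}{2810}\right) \left(-32551 + \left(22680 - 19108\right)\right) = \left(- 127 \left(1 + 9968\right) + \frac{963}{2810}\right) \left(-32551 + \left(22680 - 19108\right)\right) = \left(\left(-127\right) 9969 + \frac{963}{2810}\right) \left(-32551 + 3572\right) = \left(-1266063 + \frac{963}{2810}\right) \left(-28979\right) = \left(- \frac{3557636067}{2810}\right) \left(-28979\right) = \frac{103096735585593}{2810}$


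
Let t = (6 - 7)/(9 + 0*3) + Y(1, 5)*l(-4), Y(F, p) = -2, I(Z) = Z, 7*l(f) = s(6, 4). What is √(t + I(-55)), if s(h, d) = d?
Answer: 2*I*√6202/21 ≈ 7.5003*I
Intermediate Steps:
l(f) = 4/7 (l(f) = (⅐)*4 = 4/7)
t = -79/63 (t = (6 - 7)/(9 + 0*3) - 2*4/7 = -1/(9 + 0) - 8/7 = -1/9 - 8/7 = -1*⅑ - 8/7 = -⅑ - 8/7 = -79/63 ≈ -1.2540)
√(t + I(-55)) = √(-79/63 - 55) = √(-3544/63) = 2*I*√6202/21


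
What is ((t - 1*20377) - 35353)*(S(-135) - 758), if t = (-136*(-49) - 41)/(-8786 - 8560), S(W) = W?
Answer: 863262388279/17346 ≈ 4.9767e+7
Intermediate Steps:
t = -6623/17346 (t = (6664 - 41)/(-17346) = 6623*(-1/17346) = -6623/17346 ≈ -0.38182)
((t - 1*20377) - 35353)*(S(-135) - 758) = ((-6623/17346 - 1*20377) - 35353)*(-135 - 758) = ((-6623/17346 - 20377) - 35353)*(-893) = (-353466065/17346 - 35353)*(-893) = -966699203/17346*(-893) = 863262388279/17346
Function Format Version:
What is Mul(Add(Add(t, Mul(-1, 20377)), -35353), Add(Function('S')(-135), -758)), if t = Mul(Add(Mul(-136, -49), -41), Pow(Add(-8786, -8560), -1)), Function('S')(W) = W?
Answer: Rational(863262388279, 17346) ≈ 4.9767e+7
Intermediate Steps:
t = Rational(-6623, 17346) (t = Mul(Add(6664, -41), Pow(-17346, -1)) = Mul(6623, Rational(-1, 17346)) = Rational(-6623, 17346) ≈ -0.38182)
Mul(Add(Add(t, Mul(-1, 20377)), -35353), Add(Function('S')(-135), -758)) = Mul(Add(Add(Rational(-6623, 17346), Mul(-1, 20377)), -35353), Add(-135, -758)) = Mul(Add(Add(Rational(-6623, 17346), -20377), -35353), -893) = Mul(Add(Rational(-353466065, 17346), -35353), -893) = Mul(Rational(-966699203, 17346), -893) = Rational(863262388279, 17346)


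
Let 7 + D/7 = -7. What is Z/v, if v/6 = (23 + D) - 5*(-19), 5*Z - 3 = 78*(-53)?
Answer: -1377/200 ≈ -6.8850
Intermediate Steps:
D = -98 (D = -49 + 7*(-7) = -49 - 49 = -98)
Z = -4131/5 (Z = 3/5 + (78*(-53))/5 = 3/5 + (1/5)*(-4134) = 3/5 - 4134/5 = -4131/5 ≈ -826.20)
v = 120 (v = 6*((23 - 98) - 5*(-19)) = 6*(-75 + 95) = 6*20 = 120)
Z/v = -4131/5/120 = -4131/5*1/120 = -1377/200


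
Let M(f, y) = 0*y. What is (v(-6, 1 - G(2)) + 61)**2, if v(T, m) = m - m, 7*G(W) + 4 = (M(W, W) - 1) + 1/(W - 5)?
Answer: 3721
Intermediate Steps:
M(f, y) = 0
G(W) = -5/7 + 1/(7*(-5 + W)) (G(W) = -4/7 + ((0 - 1) + 1/(W - 5))/7 = -4/7 + (-1 + 1/(-5 + W))/7 = -4/7 + (-1/7 + 1/(7*(-5 + W))) = -5/7 + 1/(7*(-5 + W)))
v(T, m) = 0
(v(-6, 1 - G(2)) + 61)**2 = (0 + 61)**2 = 61**2 = 3721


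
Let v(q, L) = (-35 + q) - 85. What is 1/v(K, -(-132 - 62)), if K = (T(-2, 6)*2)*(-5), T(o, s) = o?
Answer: -1/100 ≈ -0.010000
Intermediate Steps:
K = 20 (K = -2*2*(-5) = -4*(-5) = 20)
v(q, L) = -120 + q
1/v(K, -(-132 - 62)) = 1/(-120 + 20) = 1/(-100) = -1/100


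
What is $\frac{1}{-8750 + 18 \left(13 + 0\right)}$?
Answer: $- \frac{1}{8516} \approx -0.00011743$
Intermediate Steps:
$\frac{1}{-8750 + 18 \left(13 + 0\right)} = \frac{1}{-8750 + 18 \cdot 13} = \frac{1}{-8750 + 234} = \frac{1}{-8516} = - \frac{1}{8516}$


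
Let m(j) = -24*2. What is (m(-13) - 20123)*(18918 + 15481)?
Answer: -693862229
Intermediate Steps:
m(j) = -48
(m(-13) - 20123)*(18918 + 15481) = (-48 - 20123)*(18918 + 15481) = -20171*34399 = -693862229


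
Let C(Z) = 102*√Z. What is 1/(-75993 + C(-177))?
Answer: -25331/1925592519 - 34*I*√177/1925592519 ≈ -1.3155e-5 - 2.3491e-7*I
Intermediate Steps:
1/(-75993 + C(-177)) = 1/(-75993 + 102*√(-177)) = 1/(-75993 + 102*(I*√177)) = 1/(-75993 + 102*I*√177)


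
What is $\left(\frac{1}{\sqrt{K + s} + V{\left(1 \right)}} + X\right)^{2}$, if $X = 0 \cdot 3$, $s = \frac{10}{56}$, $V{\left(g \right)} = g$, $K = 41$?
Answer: $\frac{196}{\left(14 + \sqrt{8071}\right)^{2}} \approx 0.018178$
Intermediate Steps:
$s = \frac{5}{28}$ ($s = 10 \cdot \frac{1}{56} = \frac{5}{28} \approx 0.17857$)
$X = 0$
$\left(\frac{1}{\sqrt{K + s} + V{\left(1 \right)}} + X\right)^{2} = \left(\frac{1}{\sqrt{41 + \frac{5}{28}} + 1} + 0\right)^{2} = \left(\frac{1}{\sqrt{\frac{1153}{28}} + 1} + 0\right)^{2} = \left(\frac{1}{\frac{\sqrt{8071}}{14} + 1} + 0\right)^{2} = \left(\frac{1}{1 + \frac{\sqrt{8071}}{14}} + 0\right)^{2} = \left(\frac{1}{1 + \frac{\sqrt{8071}}{14}}\right)^{2} = \frac{1}{\left(1 + \frac{\sqrt{8071}}{14}\right)^{2}}$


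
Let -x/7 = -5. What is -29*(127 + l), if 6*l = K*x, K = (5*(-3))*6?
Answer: 11542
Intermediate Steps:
x = 35 (x = -7*(-5) = 35)
K = -90 (K = -15*6 = -90)
l = -525 (l = (-90*35)/6 = (⅙)*(-3150) = -525)
-29*(127 + l) = -29*(127 - 525) = -29*(-398) = 11542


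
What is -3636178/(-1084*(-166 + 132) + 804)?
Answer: -259727/2690 ≈ -96.553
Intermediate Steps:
-3636178/(-1084*(-166 + 132) + 804) = -3636178/(-1084*(-34) + 804) = -3636178/(36856 + 804) = -3636178/37660 = -3636178*1/37660 = -259727/2690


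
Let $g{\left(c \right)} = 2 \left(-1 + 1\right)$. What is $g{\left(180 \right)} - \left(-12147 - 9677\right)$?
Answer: $21824$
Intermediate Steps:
$g{\left(c \right)} = 0$ ($g{\left(c \right)} = 2 \cdot 0 = 0$)
$g{\left(180 \right)} - \left(-12147 - 9677\right) = 0 - \left(-12147 - 9677\right) = 0 - -21824 = 0 + 21824 = 21824$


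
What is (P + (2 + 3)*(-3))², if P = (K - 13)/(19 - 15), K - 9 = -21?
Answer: 7225/16 ≈ 451.56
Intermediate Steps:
K = -12 (K = 9 - 21 = -12)
P = -25/4 (P = (-12 - 13)/(19 - 15) = -25/4 ≈ -6.2500)
(P + (2 + 3)*(-3))² = (-25/4 + (2 + 3)*(-3))² = (-25/4 + 5*(-3))² = (-25/4 - 15)² = (-85/4)² = 7225/16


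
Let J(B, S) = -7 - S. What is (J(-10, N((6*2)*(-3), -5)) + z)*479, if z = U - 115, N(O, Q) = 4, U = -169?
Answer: -141305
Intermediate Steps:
z = -284 (z = -169 - 115 = -284)
(J(-10, N((6*2)*(-3), -5)) + z)*479 = ((-7 - 1*4) - 284)*479 = ((-7 - 4) - 284)*479 = (-11 - 284)*479 = -295*479 = -141305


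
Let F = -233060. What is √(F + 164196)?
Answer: 16*I*√269 ≈ 262.42*I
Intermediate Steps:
√(F + 164196) = √(-233060 + 164196) = √(-68864) = 16*I*√269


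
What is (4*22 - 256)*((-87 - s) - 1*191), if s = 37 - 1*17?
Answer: 50064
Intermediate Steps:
s = 20 (s = 37 - 17 = 20)
(4*22 - 256)*((-87 - s) - 1*191) = (4*22 - 256)*((-87 - 1*20) - 1*191) = (88 - 256)*((-87 - 20) - 191) = -168*(-107 - 191) = -168*(-298) = 50064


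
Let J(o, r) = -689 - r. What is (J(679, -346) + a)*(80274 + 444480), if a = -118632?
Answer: -62432607150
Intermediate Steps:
(J(679, -346) + a)*(80274 + 444480) = ((-689 - 1*(-346)) - 118632)*(80274 + 444480) = ((-689 + 346) - 118632)*524754 = (-343 - 118632)*524754 = -118975*524754 = -62432607150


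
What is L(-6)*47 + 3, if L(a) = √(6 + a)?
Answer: 3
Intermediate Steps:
L(-6)*47 + 3 = √(6 - 6)*47 + 3 = √0*47 + 3 = 0*47 + 3 = 0 + 3 = 3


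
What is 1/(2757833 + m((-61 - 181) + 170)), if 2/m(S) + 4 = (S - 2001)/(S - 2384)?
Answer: 7751/21375958671 ≈ 3.6260e-7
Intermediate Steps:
m(S) = 2/(-4 + (-2001 + S)/(-2384 + S)) (m(S) = 2/(-4 + (S - 2001)/(S - 2384)) = 2/(-4 + (-2001 + S)/(-2384 + S)))
1/(2757833 + m((-61 - 181) + 170)) = 1/(2757833 + 2*(2384 - ((-61 - 181) + 170))/(-7535 + 3*((-61 - 181) + 170))) = 1/(2757833 + 2*(2384 - (-242 + 170))/(-7535 + 3*(-242 + 170))) = 1/(2757833 + 2*(2384 - 1*(-72))/(-7535 + 3*(-72))) = 1/(2757833 + 2*(2384 + 72)/(-7535 - 216)) = 1/(2757833 + 2*2456/(-7751)) = 1/(2757833 + 2*(-1/7751)*2456) = 1/(2757833 - 4912/7751) = 1/(21375958671/7751) = 7751/21375958671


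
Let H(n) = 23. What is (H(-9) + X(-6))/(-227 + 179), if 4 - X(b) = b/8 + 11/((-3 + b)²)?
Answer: -8947/15552 ≈ -0.57530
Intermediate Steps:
X(b) = 4 - 11/(-3 + b)² - b/8 (X(b) = 4 - (b/8 + 11/((-3 + b)²)) = 4 - (b*(⅛) + 11/(-3 + b)²) = 4 - (b/8 + 11/(-3 + b)²) = 4 - (11/(-3 + b)² + b/8) = 4 + (-11/(-3 + b)² - b/8) = 4 - 11/(-3 + b)² - b/8)
(H(-9) + X(-6))/(-227 + 179) = (23 + (4 - 11/(-3 - 6)² - ⅛*(-6)))/(-227 + 179) = (23 + (4 - 11/(-9)² + ¾))/(-48) = (23 + (4 - 11*1/81 + ¾))*(-1/48) = (23 + (4 - 11/81 + ¾))*(-1/48) = (23 + 1495/324)*(-1/48) = (8947/324)*(-1/48) = -8947/15552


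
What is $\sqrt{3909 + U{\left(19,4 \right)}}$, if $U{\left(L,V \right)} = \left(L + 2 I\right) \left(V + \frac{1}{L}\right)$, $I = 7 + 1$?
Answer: $\frac{\sqrt{1462354}}{19} \approx 63.646$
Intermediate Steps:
$I = 8$
$U{\left(L,V \right)} = \left(16 + L\right) \left(V + \frac{1}{L}\right)$ ($U{\left(L,V \right)} = \left(L + 2 \cdot 8\right) \left(V + \frac{1}{L}\right) = \left(L + 16\right) \left(V + \frac{1}{L}\right) = \left(16 + L\right) \left(V + \frac{1}{L}\right)$)
$\sqrt{3909 + U{\left(19,4 \right)}} = \sqrt{3909 + \left(1 + 16 \cdot 4 + \frac{16}{19} + 19 \cdot 4\right)} = \sqrt{3909 + \left(1 + 64 + 16 \cdot \frac{1}{19} + 76\right)} = \sqrt{3909 + \left(1 + 64 + \frac{16}{19} + 76\right)} = \sqrt{3909 + \frac{2695}{19}} = \sqrt{\frac{76966}{19}} = \frac{\sqrt{1462354}}{19}$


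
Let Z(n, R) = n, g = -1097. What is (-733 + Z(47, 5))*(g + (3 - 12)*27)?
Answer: 919240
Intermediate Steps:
(-733 + Z(47, 5))*(g + (3 - 12)*27) = (-733 + 47)*(-1097 + (3 - 12)*27) = -686*(-1097 - 9*27) = -686*(-1097 - 243) = -686*(-1340) = 919240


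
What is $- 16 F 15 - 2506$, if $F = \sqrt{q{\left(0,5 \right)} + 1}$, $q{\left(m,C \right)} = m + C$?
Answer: $-2506 - 240 \sqrt{6} \approx -3093.9$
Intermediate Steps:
$q{\left(m,C \right)} = C + m$
$F = \sqrt{6}$ ($F = \sqrt{\left(5 + 0\right) + 1} = \sqrt{5 + 1} = \sqrt{6} \approx 2.4495$)
$- 16 F 15 - 2506 = - 16 \sqrt{6} \cdot 15 - 2506 = - 240 \sqrt{6} - 2506 = -2506 - 240 \sqrt{6}$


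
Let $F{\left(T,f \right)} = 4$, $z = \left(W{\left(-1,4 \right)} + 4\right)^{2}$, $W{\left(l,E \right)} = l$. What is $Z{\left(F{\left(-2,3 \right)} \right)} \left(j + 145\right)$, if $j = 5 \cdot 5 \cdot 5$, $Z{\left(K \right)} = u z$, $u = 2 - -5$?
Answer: $17010$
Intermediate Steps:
$u = 7$ ($u = 2 + 5 = 7$)
$z = 9$ ($z = \left(-1 + 4\right)^{2} = 3^{2} = 9$)
$Z{\left(K \right)} = 63$ ($Z{\left(K \right)} = 7 \cdot 9 = 63$)
$j = 125$ ($j = 25 \cdot 5 = 125$)
$Z{\left(F{\left(-2,3 \right)} \right)} \left(j + 145\right) = 63 \left(125 + 145\right) = 63 \cdot 270 = 17010$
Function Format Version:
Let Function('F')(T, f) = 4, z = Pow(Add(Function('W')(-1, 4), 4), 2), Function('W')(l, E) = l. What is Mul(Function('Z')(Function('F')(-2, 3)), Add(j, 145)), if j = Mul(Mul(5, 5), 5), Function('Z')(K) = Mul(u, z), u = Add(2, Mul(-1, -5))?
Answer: 17010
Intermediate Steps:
u = 7 (u = Add(2, 5) = 7)
z = 9 (z = Pow(Add(-1, 4), 2) = Pow(3, 2) = 9)
Function('Z')(K) = 63 (Function('Z')(K) = Mul(7, 9) = 63)
j = 125 (j = Mul(25, 5) = 125)
Mul(Function('Z')(Function('F')(-2, 3)), Add(j, 145)) = Mul(63, Add(125, 145)) = Mul(63, 270) = 17010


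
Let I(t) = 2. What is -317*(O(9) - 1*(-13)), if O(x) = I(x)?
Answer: -4755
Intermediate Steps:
O(x) = 2
-317*(O(9) - 1*(-13)) = -317*(2 - 1*(-13)) = -317*(2 + 13) = -317*15 = -4755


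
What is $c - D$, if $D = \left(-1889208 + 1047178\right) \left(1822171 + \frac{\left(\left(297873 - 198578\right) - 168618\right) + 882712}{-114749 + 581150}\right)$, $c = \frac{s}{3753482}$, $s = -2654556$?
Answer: $\frac{1343015193488673160944322}{875313879141} \approx 1.5343 \cdot 10^{12}$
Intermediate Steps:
$c = - \frac{1327278}{1876741}$ ($c = - \frac{2654556}{3753482} = \left(-2654556\right) \frac{1}{3753482} = - \frac{1327278}{1876741} \approx -0.70722$)
$D = - \frac{715610301842018800}{466401}$ ($D = - 842030 \left(1822171 + \frac{\left(99295 - 168618\right) + 882712}{466401}\right) = - 842030 \left(1822171 + \left(-69323 + 882712\right) \frac{1}{466401}\right) = - 842030 \left(1822171 + 813389 \cdot \frac{1}{466401}\right) = - 842030 \left(1822171 + \frac{813389}{466401}\right) = \left(-842030\right) \frac{849863189960}{466401} = - \frac{715610301842018800}{466401} \approx -1.5343 \cdot 10^{12}$)
$c - D = - \frac{1327278}{1876741} - - \frac{715610301842018800}{466401} = - \frac{1327278}{1876741} + \frac{715610301842018800}{466401} = \frac{1343015193488673160944322}{875313879141}$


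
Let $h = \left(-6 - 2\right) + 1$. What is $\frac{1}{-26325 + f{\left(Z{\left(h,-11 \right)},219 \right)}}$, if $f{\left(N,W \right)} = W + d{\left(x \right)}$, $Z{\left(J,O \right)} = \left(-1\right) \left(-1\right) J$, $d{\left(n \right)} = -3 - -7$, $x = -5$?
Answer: $- \frac{1}{26102} \approx -3.8311 \cdot 10^{-5}$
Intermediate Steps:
$d{\left(n \right)} = 4$ ($d{\left(n \right)} = -3 + 7 = 4$)
$h = -7$ ($h = -8 + 1 = -7$)
$Z{\left(J,O \right)} = J$ ($Z{\left(J,O \right)} = 1 J = J$)
$f{\left(N,W \right)} = 4 + W$ ($f{\left(N,W \right)} = W + 4 = 4 + W$)
$\frac{1}{-26325 + f{\left(Z{\left(h,-11 \right)},219 \right)}} = \frac{1}{-26325 + \left(4 + 219\right)} = \frac{1}{-26325 + 223} = \frac{1}{-26102} = - \frac{1}{26102}$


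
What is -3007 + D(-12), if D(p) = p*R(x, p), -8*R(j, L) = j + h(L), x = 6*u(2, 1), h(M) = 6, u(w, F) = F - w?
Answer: -3007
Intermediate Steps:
x = -6 (x = 6*(1 - 1*2) = 6*(1 - 2) = 6*(-1) = -6)
R(j, L) = -3/4 - j/8 (R(j, L) = -(j + 6)/8 = -(6 + j)/8 = -3/4 - j/8)
D(p) = 0 (D(p) = p*(-3/4 - 1/8*(-6)) = p*(-3/4 + 3/4) = p*0 = 0)
-3007 + D(-12) = -3007 + 0 = -3007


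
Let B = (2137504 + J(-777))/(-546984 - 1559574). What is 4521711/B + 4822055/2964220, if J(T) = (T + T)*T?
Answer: -13011479259696985/4569218092 ≈ -2.8476e+6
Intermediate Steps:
J(T) = 2*T**2 (J(T) = (2*T)*T = 2*T**2)
B = -1672481/1053279 (B = (2137504 + 2*(-777)**2)/(-546984 - 1559574) = (2137504 + 2*603729)/(-2106558) = (2137504 + 1207458)*(-1/2106558) = 3344962*(-1/2106558) = -1672481/1053279 ≈ -1.5879)
4521711/B + 4822055/2964220 = 4521711/(-1672481/1053279) + 4822055/2964220 = 4521711*(-1053279/1672481) + 4822055*(1/2964220) = -4762623240369/1672481 + 137773/84692 = -13011479259696985/4569218092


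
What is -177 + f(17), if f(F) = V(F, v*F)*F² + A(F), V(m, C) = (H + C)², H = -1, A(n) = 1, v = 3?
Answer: 722324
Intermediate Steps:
V(m, C) = (-1 + C)²
f(F) = 1 + F²*(-1 + 3*F)² (f(F) = (-1 + 3*F)²*F² + 1 = F²*(-1 + 3*F)² + 1 = 1 + F²*(-1 + 3*F)²)
-177 + f(17) = -177 + (1 + 17²*(-1 + 3*17)²) = -177 + (1 + 289*(-1 + 51)²) = -177 + (1 + 289*50²) = -177 + (1 + 289*2500) = -177 + (1 + 722500) = -177 + 722501 = 722324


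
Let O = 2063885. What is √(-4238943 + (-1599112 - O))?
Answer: 2*I*√1975485 ≈ 2811.0*I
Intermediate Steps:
√(-4238943 + (-1599112 - O)) = √(-4238943 + (-1599112 - 1*2063885)) = √(-4238943 + (-1599112 - 2063885)) = √(-4238943 - 3662997) = √(-7901940) = 2*I*√1975485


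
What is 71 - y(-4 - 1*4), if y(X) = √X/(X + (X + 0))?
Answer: 71 + I*√2/8 ≈ 71.0 + 0.17678*I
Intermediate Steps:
y(X) = 1/(2*√X) (y(X) = √X/(X + X) = √X/((2*X)) = (1/(2*X))*√X = 1/(2*√X))
71 - y(-4 - 1*4) = 71 - 1/(2*√(-4 - 1*4)) = 71 - 1/(2*√(-4 - 4)) = 71 - 1/(2*√(-8)) = 71 - (-I*√2/4)/2 = 71 - (-1)*I*√2/8 = 71 + I*√2/8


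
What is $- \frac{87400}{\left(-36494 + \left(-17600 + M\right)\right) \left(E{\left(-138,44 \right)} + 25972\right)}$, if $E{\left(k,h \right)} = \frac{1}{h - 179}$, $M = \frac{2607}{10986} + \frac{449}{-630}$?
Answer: $\frac{3402625117500}{54696665956917169} \approx 6.2209 \cdot 10^{-5}$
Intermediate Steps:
$M = - \frac{274192}{576765}$ ($M = 2607 \cdot \frac{1}{10986} + 449 \left(- \frac{1}{630}\right) = \frac{869}{3662} - \frac{449}{630} = - \frac{274192}{576765} \approx -0.4754$)
$E{\left(k,h \right)} = \frac{1}{-179 + h}$
$- \frac{87400}{\left(-36494 + \left(-17600 + M\right)\right) \left(E{\left(-138,44 \right)} + 25972\right)} = - \frac{87400}{\left(-36494 - \frac{10151338192}{576765}\right) \left(\frac{1}{-179 + 44} + 25972\right)} = - \frac{87400}{\left(-36494 - \frac{10151338192}{576765}\right) \left(\frac{1}{-135} + 25972\right)} = - \frac{87400}{\left(- \frac{31199800102}{576765}\right) \left(- \frac{1}{135} + 25972\right)} = - \frac{87400}{\left(- \frac{31199800102}{576765}\right) \frac{3506219}{135}} = - \frac{87400}{- \frac{109393331913834338}{77863275}} = \left(-87400\right) \left(- \frac{77863275}{109393331913834338}\right) = \frac{3402625117500}{54696665956917169}$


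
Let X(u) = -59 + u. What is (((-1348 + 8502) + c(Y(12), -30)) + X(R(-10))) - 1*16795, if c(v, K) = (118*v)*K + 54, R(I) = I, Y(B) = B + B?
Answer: -94616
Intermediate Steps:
Y(B) = 2*B
c(v, K) = 54 + 118*K*v (c(v, K) = 118*K*v + 54 = 54 + 118*K*v)
(((-1348 + 8502) + c(Y(12), -30)) + X(R(-10))) - 1*16795 = (((-1348 + 8502) + (54 + 118*(-30)*(2*12))) + (-59 - 10)) - 1*16795 = ((7154 + (54 + 118*(-30)*24)) - 69) - 16795 = ((7154 + (54 - 84960)) - 69) - 16795 = ((7154 - 84906) - 69) - 16795 = (-77752 - 69) - 16795 = -77821 - 16795 = -94616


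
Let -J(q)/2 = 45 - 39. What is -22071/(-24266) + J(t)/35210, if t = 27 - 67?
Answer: 388414359/427202930 ≈ 0.90920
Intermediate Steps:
t = -40
J(q) = -12 (J(q) = -2*(45 - 39) = -2*6 = -12)
-22071/(-24266) + J(t)/35210 = -22071/(-24266) - 12/35210 = -22071*(-1/24266) - 12*1/35210 = 22071/24266 - 6/17605 = 388414359/427202930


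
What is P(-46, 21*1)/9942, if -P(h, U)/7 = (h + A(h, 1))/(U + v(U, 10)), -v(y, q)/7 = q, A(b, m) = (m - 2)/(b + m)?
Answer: -2069/3131730 ≈ -0.00066066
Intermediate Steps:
A(b, m) = (-2 + m)/(b + m)
v(y, q) = -7*q
P(h, U) = -7*(h - 1/(1 + h))/(-70 + U) (P(h, U) = -7*(h + (-2 + 1)/(h + 1))/(U - 7*10) = -7*(h - 1/(1 + h))/(U - 70) = -7*(h - 1/(1 + h))/(-70 + U))
P(-46, 21*1)/9942 = (7*(1 - 1*(-46)*(1 - 46))/((1 - 46)*(-70 + 21*1)))/9942 = (7*(1 - 1*(-46)*(-45))/(-45*(-70 + 21)))*(1/9942) = (7*(-1/45)*(1 - 2070)/(-49))*(1/9942) = (7*(-1/45)*(-1/49)*(-2069))*(1/9942) = -2069/315*1/9942 = -2069/3131730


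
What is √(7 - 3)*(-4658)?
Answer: -9316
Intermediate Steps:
√(7 - 3)*(-4658) = √4*(-4658) = 2*(-4658) = -9316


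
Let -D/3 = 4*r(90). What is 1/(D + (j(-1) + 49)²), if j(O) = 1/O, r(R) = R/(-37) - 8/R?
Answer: 555/1295512 ≈ 0.00042840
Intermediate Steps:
r(R) = -8/R - R/37 (r(R) = R*(-1/37) - 8/R = -R/37 - 8/R = -8/R - R/37)
D = 16792/555 (D = -12*(-8/90 - 1/37*90) = -12*(-8*1/90 - 90/37) = -12*(-4/45 - 90/37) = -12*(-4198)/1665 = -3*(-16792/1665) = 16792/555 ≈ 30.256)
1/(D + (j(-1) + 49)²) = 1/(16792/555 + (1/(-1) + 49)²) = 1/(16792/555 + (-1 + 49)²) = 1/(16792/555 + 48²) = 1/(16792/555 + 2304) = 1/(1295512/555) = 555/1295512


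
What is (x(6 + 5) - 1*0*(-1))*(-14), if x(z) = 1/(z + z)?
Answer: -7/11 ≈ -0.63636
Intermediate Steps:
x(z) = 1/(2*z)
(x(6 + 5) - 1*0*(-1))*(-14) = (1/(2*(6 + 5)) - 1*0*(-1))*(-14) = ((½)/11 + 0*(-1))*(-14) = ((½)*(1/11) + 0)*(-14) = (1/22 + 0)*(-14) = (1/22)*(-14) = -7/11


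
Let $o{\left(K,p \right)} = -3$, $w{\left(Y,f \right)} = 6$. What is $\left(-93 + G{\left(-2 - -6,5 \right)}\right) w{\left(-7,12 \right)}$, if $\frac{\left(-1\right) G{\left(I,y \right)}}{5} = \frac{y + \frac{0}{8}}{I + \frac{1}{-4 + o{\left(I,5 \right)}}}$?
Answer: $- \frac{5372}{9} \approx -596.89$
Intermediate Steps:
$G{\left(I,y \right)} = - \frac{5 y}{- \frac{1}{7} + I}$ ($G{\left(I,y \right)} = - 5 \frac{y + \frac{0}{8}}{I + \frac{1}{-4 - 3}} = - 5 \frac{y + 0 \cdot \frac{1}{8}}{I + \frac{1}{-7}} = - 5 \frac{y + 0}{I - \frac{1}{7}} = - 5 \frac{y}{- \frac{1}{7} + I} = - \frac{5 y}{- \frac{1}{7} + I}$)
$\left(-93 + G{\left(-2 - -6,5 \right)}\right) w{\left(-7,12 \right)} = \left(-93 + 35 \cdot 5 \frac{1}{1 - 7 \left(-2 - -6\right)}\right) 6 = \left(-93 + 35 \cdot 5 \frac{1}{1 - 7 \left(-2 + 6\right)}\right) 6 = \left(-93 + 35 \cdot 5 \frac{1}{1 - 28}\right) 6 = \left(-93 + 35 \cdot 5 \frac{1}{-27}\right) 6 = \left(-93 + 35 \cdot 5 \left(- \frac{1}{27}\right)\right) 6 = \left(-93 - \frac{175}{27}\right) 6 = \left(- \frac{2686}{27}\right) 6 = - \frac{5372}{9}$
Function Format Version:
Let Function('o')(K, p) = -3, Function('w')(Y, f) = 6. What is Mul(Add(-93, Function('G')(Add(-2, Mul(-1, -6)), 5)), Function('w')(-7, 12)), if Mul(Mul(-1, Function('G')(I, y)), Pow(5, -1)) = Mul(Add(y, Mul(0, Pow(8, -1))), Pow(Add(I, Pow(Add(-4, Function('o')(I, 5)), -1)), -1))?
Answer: Rational(-5372, 9) ≈ -596.89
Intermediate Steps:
Function('G')(I, y) = Mul(-5, y, Pow(Add(Rational(-1, 7), I), -1)) (Function('G')(I, y) = Mul(-5, Mul(Add(y, Mul(0, Pow(8, -1))), Pow(Add(I, Pow(Add(-4, -3), -1)), -1))) = Mul(-5, Mul(Add(y, Mul(0, Rational(1, 8))), Pow(Add(I, Pow(-7, -1)), -1))) = Mul(-5, Mul(Add(y, 0), Pow(Add(I, Rational(-1, 7)), -1))) = Mul(-5, Mul(y, Pow(Add(Rational(-1, 7), I), -1))) = Mul(-5, y, Pow(Add(Rational(-1, 7), I), -1)))
Mul(Add(-93, Function('G')(Add(-2, Mul(-1, -6)), 5)), Function('w')(-7, 12)) = Mul(Add(-93, Mul(35, 5, Pow(Add(1, Mul(-7, Add(-2, Mul(-1, -6)))), -1))), 6) = Mul(Add(-93, Mul(35, 5, Pow(Add(1, Mul(-7, Add(-2, 6))), -1))), 6) = Mul(Add(-93, Mul(35, 5, Pow(Add(1, Mul(-7, 4)), -1))), 6) = Mul(Add(-93, Mul(35, 5, Pow(Add(1, -28), -1))), 6) = Mul(Add(-93, Mul(35, 5, Pow(-27, -1))), 6) = Mul(Add(-93, Mul(35, 5, Rational(-1, 27))), 6) = Mul(Add(-93, Rational(-175, 27)), 6) = Mul(Rational(-2686, 27), 6) = Rational(-5372, 9)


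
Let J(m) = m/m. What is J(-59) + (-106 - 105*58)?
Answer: -6195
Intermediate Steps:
J(m) = 1
J(-59) + (-106 - 105*58) = 1 + (-106 - 105*58) = 1 + (-106 - 6090) = 1 - 6196 = -6195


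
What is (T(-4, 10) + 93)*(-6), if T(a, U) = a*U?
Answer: -318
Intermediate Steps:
T(a, U) = U*a
(T(-4, 10) + 93)*(-6) = (10*(-4) + 93)*(-6) = (-40 + 93)*(-6) = 53*(-6) = -318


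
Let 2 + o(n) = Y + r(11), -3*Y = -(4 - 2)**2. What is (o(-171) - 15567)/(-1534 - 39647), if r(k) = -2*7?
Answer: 46745/123543 ≈ 0.37837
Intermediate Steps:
r(k) = -14
Y = 4/3 (Y = -(-1)*(4 - 2)**2/3 = -(-1)*2**2/3 = -(-1)*4/3 = -1/3*(-4) = 4/3 ≈ 1.3333)
o(n) = -44/3 (o(n) = -2 + (4/3 - 14) = -2 - 38/3 = -44/3)
(o(-171) - 15567)/(-1534 - 39647) = (-44/3 - 15567)/(-1534 - 39647) = -46745/3/(-41181) = -46745/3*(-1/41181) = 46745/123543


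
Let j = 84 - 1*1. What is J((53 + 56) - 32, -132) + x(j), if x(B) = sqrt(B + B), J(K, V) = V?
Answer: -132 + sqrt(166) ≈ -119.12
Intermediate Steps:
j = 83 (j = 84 - 1 = 83)
x(B) = sqrt(2)*sqrt(B) (x(B) = sqrt(2*B) = sqrt(2)*sqrt(B))
J((53 + 56) - 32, -132) + x(j) = -132 + sqrt(2)*sqrt(83) = -132 + sqrt(166)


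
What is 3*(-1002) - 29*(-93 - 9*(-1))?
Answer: -570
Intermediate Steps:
3*(-1002) - 29*(-93 - 9*(-1)) = -3006 - 29*(-93 + 9) = -3006 - 29*(-84) = -3006 + 2436 = -570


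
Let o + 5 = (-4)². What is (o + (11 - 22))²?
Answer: 0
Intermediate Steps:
o = 11 (o = -5 + (-4)² = -5 + 16 = 11)
(o + (11 - 22))² = (11 + (11 - 22))² = (11 - 11)² = 0² = 0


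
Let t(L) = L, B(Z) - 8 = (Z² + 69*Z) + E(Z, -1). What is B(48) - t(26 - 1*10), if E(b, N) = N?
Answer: 5607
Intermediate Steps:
B(Z) = 7 + Z² + 69*Z (B(Z) = 8 + ((Z² + 69*Z) - 1) = 8 + (-1 + Z² + 69*Z) = 7 + Z² + 69*Z)
B(48) - t(26 - 1*10) = (7 + 48² + 69*48) - (26 - 1*10) = (7 + 2304 + 3312) - (26 - 10) = 5623 - 1*16 = 5623 - 16 = 5607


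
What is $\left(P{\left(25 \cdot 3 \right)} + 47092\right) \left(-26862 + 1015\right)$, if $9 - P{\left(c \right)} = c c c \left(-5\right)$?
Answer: $-55738435172$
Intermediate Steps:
$P{\left(c \right)} = 9 + 5 c^{3}$ ($P{\left(c \right)} = 9 - c c c \left(-5\right) = 9 - c^{2} \left(- 5 c\right) = 9 - - 5 c^{3} = 9 + 5 c^{3}$)
$\left(P{\left(25 \cdot 3 \right)} + 47092\right) \left(-26862 + 1015\right) = \left(\left(9 + 5 \left(25 \cdot 3\right)^{3}\right) + 47092\right) \left(-26862 + 1015\right) = \left(\left(9 + 5 \cdot 75^{3}\right) + 47092\right) \left(-25847\right) = \left(\left(9 + 5 \cdot 421875\right) + 47092\right) \left(-25847\right) = \left(\left(9 + 2109375\right) + 47092\right) \left(-25847\right) = \left(2109384 + 47092\right) \left(-25847\right) = 2156476 \left(-25847\right) = -55738435172$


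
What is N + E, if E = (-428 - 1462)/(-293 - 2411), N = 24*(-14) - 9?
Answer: -465495/1352 ≈ -344.30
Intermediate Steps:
N = -345 (N = -336 - 9 = -345)
E = 945/1352 (E = -1890/(-2704) = -1890*(-1/2704) = 945/1352 ≈ 0.69896)
N + E = -345 + 945/1352 = -465495/1352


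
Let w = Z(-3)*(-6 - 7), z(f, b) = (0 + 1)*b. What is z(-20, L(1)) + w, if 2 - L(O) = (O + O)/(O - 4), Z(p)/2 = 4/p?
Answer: 112/3 ≈ 37.333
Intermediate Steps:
Z(p) = 8/p (Z(p) = 2*(4/p) = 8/p)
L(O) = 2 - 2*O/(-4 + O) (L(O) = 2 - (O + O)/(O - 4) = 2 - 2*O/(-4 + O))
z(f, b) = b (z(f, b) = 1*b = b)
w = 104/3 (w = (8/(-3))*(-6 - 7) = (8*(-1/3))*(-13) = -8/3*(-13) = 104/3 ≈ 34.667)
z(-20, L(1)) + w = -8/(-4 + 1) + 104/3 = -8/(-3) + 104/3 = -8*(-1/3) + 104/3 = 8/3 + 104/3 = 112/3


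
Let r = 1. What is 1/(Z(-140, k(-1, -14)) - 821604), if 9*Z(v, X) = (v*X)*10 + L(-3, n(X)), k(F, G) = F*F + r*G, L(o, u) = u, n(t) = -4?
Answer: -9/7376240 ≈ -1.2201e-6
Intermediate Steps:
k(F, G) = G + F² (k(F, G) = F*F + 1*G = F² + G = G + F²)
Z(v, X) = -4/9 + 10*X*v/9 (Z(v, X) = ((v*X)*10 - 4)/9 = ((X*v)*10 - 4)/9 = (10*X*v - 4)/9 = (-4 + 10*X*v)/9 = -4/9 + 10*X*v/9)
1/(Z(-140, k(-1, -14)) - 821604) = 1/((-4/9 + (10/9)*(-14 + (-1)²)*(-140)) - 821604) = 1/((-4/9 + (10/9)*(-14 + 1)*(-140)) - 821604) = 1/((-4/9 + (10/9)*(-13)*(-140)) - 821604) = 1/((-4/9 + 18200/9) - 821604) = 1/(18196/9 - 821604) = 1/(-7376240/9) = -9/7376240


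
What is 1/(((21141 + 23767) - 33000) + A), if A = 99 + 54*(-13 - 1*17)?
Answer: 1/10387 ≈ 9.6274e-5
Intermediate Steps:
A = -1521 (A = 99 + 54*(-13 - 17) = 99 + 54*(-30) = 99 - 1620 = -1521)
1/(((21141 + 23767) - 33000) + A) = 1/(((21141 + 23767) - 33000) - 1521) = 1/((44908 - 33000) - 1521) = 1/(11908 - 1521) = 1/10387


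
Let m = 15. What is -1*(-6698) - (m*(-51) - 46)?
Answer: 7509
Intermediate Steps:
-1*(-6698) - (m*(-51) - 46) = -1*(-6698) - (15*(-51) - 46) = 6698 - (-765 - 46) = 6698 - 1*(-811) = 6698 + 811 = 7509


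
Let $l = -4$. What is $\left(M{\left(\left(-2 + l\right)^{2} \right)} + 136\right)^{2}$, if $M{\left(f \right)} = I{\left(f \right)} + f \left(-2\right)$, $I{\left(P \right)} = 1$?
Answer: $4225$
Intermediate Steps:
$M{\left(f \right)} = 1 - 2 f$ ($M{\left(f \right)} = 1 + f \left(-2\right) = 1 - 2 f$)
$\left(M{\left(\left(-2 + l\right)^{2} \right)} + 136\right)^{2} = \left(\left(1 - 2 \left(-2 - 4\right)^{2}\right) + 136\right)^{2} = \left(\left(1 - 2 \left(-6\right)^{2}\right) + 136\right)^{2} = \left(\left(1 - 72\right) + 136\right)^{2} = \left(-71 + 136\right)^{2} = 65^{2} = 4225$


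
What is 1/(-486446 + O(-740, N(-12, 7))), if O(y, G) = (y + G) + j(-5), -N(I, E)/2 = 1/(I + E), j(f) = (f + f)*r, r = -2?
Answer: -5/2435828 ≈ -2.0527e-6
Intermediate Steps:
j(f) = -4*f (j(f) = (f + f)*(-2) = (2*f)*(-2) = -4*f)
N(I, E) = -2/(E + I) (N(I, E) = -2/(I + E) = -2/(E + I))
O(y, G) = 20 + G + y (O(y, G) = (y + G) - 4*(-5) = (G + y) + 20 = 20 + G + y)
1/(-486446 + O(-740, N(-12, 7))) = 1/(-486446 + (20 - 2/(7 - 12) - 740)) = 1/(-486446 + (20 - 2/(-5) - 740)) = 1/(-486446 + (20 - 2*(-⅕) - 740)) = 1/(-486446 + (20 + ⅖ - 740)) = 1/(-486446 - 3598/5) = 1/(-2435828/5) = -5/2435828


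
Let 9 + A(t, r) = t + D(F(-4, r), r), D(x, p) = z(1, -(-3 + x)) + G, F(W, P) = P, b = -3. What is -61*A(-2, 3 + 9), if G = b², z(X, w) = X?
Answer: 61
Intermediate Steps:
G = 9 (G = (-3)² = 9)
D(x, p) = 10 (D(x, p) = 1 + 9 = 10)
A(t, r) = 1 + t (A(t, r) = -9 + (t + 10) = -9 + (10 + t) = 1 + t)
-61*A(-2, 3 + 9) = -61*(1 - 2) = -61*(-1) = 61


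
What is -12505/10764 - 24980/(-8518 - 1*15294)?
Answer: -7221085/64078092 ≈ -0.11269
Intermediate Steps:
-12505/10764 - 24980/(-8518 - 1*15294) = -12505*1/10764 - 24980/(-8518 - 15294) = -12505/10764 - 24980/(-23812) = -12505/10764 - 24980*(-1/23812) = -12505/10764 + 6245/5953 = -7221085/64078092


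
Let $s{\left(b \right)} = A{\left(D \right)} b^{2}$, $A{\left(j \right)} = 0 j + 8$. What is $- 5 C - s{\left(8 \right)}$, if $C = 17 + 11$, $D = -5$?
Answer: $-652$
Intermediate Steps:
$A{\left(j \right)} = 8$ ($A{\left(j \right)} = 0 + 8 = 8$)
$C = 28$
$s{\left(b \right)} = 8 b^{2}$
$- 5 C - s{\left(8 \right)} = \left(-5\right) 28 - 8 \cdot 8^{2} = -140 - 8 \cdot 64 = -140 - 512 = -652$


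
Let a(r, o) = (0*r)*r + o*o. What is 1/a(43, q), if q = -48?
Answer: 1/2304 ≈ 0.00043403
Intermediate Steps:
a(r, o) = o² (a(r, o) = 0*r + o² = 0 + o² = o²)
1/a(43, q) = 1/((-48)²) = 1/2304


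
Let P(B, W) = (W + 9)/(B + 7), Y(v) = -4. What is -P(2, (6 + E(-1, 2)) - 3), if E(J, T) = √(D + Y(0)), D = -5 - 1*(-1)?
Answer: -4/3 - 2*I*√2/9 ≈ -1.3333 - 0.31427*I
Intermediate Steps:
D = -4 (D = -5 + 1 = -4)
E(J, T) = 2*I*√2 (E(J, T) = √(-4 - 4) = √(-8) = 2*I*√2)
P(B, W) = (9 + W)/(7 + B)
-P(2, (6 + E(-1, 2)) - 3) = -(9 + ((6 + 2*I*√2) - 3))/(7 + 2) = -(9 + (3 + 2*I*√2))/9 = -(12 + 2*I*√2)/9 = -(4/3 + 2*I*√2/9) = -4/3 - 2*I*√2/9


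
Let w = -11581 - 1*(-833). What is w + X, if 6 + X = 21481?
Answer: 10727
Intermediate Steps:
X = 21475 (X = -6 + 21481 = 21475)
w = -10748 (w = -11581 + 833 = -10748)
w + X = -10748 + 21475 = 10727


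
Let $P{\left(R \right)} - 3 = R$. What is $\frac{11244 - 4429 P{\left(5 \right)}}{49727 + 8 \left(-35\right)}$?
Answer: $- \frac{24188}{49447} \approx -0.48917$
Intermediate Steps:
$P{\left(R \right)} = 3 + R$
$\frac{11244 - 4429 P{\left(5 \right)}}{49727 + 8 \left(-35\right)} = \frac{11244 - 4429 \left(3 + 5\right)}{49727 + 8 \left(-35\right)} = \frac{11244 - 35432}{49727 - 280} = \frac{11244 - 35432}{49447} = \left(-24188\right) \frac{1}{49447} = - \frac{24188}{49447}$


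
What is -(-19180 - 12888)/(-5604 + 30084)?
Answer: 8017/6120 ≈ 1.3100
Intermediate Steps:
-(-19180 - 12888)/(-5604 + 30084) = -(-32068)/24480 = -1*(-8017/6120) = 8017/6120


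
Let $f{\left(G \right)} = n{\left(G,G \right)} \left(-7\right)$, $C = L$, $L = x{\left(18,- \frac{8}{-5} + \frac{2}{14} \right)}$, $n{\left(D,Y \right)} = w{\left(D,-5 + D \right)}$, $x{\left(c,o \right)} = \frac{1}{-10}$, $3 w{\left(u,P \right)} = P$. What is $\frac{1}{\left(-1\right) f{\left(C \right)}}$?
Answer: $- \frac{10}{119} \approx -0.084034$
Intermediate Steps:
$w{\left(u,P \right)} = \frac{P}{3}$
$x{\left(c,o \right)} = - \frac{1}{10}$
$n{\left(D,Y \right)} = - \frac{5}{3} + \frac{D}{3}$ ($n{\left(D,Y \right)} = \frac{-5 + D}{3} = - \frac{5}{3} + \frac{D}{3}$)
$L = - \frac{1}{10} \approx -0.1$
$C = - \frac{1}{10} \approx -0.1$
$f{\left(G \right)} = \frac{35}{3} - \frac{7 G}{3}$ ($f{\left(G \right)} = \left(- \frac{5}{3} + \frac{G}{3}\right) \left(-7\right) = \frac{35}{3} - \frac{7 G}{3}$)
$\frac{1}{\left(-1\right) f{\left(C \right)}} = \frac{1}{\left(-1\right) \left(\frac{35}{3} - - \frac{7}{30}\right)} = \frac{1}{\left(-1\right) \left(\frac{35}{3} + \frac{7}{30}\right)} = \frac{1}{\left(-1\right) \frac{119}{10}} = \frac{1}{- \frac{119}{10}} = - \frac{10}{119}$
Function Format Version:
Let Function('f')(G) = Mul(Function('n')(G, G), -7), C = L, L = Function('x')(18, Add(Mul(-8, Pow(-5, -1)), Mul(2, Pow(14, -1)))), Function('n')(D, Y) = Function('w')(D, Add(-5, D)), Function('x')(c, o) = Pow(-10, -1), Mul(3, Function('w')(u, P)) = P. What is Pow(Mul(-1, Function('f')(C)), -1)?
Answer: Rational(-10, 119) ≈ -0.084034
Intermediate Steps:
Function('w')(u, P) = Mul(Rational(1, 3), P)
Function('x')(c, o) = Rational(-1, 10)
Function('n')(D, Y) = Add(Rational(-5, 3), Mul(Rational(1, 3), D)) (Function('n')(D, Y) = Mul(Rational(1, 3), Add(-5, D)) = Add(Rational(-5, 3), Mul(Rational(1, 3), D)))
L = Rational(-1, 10) ≈ -0.10000
C = Rational(-1, 10) ≈ -0.10000
Function('f')(G) = Add(Rational(35, 3), Mul(Rational(-7, 3), G)) (Function('f')(G) = Mul(Add(Rational(-5, 3), Mul(Rational(1, 3), G)), -7) = Add(Rational(35, 3), Mul(Rational(-7, 3), G)))
Pow(Mul(-1, Function('f')(C)), -1) = Pow(Mul(-1, Add(Rational(35, 3), Mul(Rational(-7, 3), Rational(-1, 10)))), -1) = Pow(Mul(-1, Add(Rational(35, 3), Rational(7, 30))), -1) = Pow(Mul(-1, Rational(119, 10)), -1) = Pow(Rational(-119, 10), -1) = Rational(-10, 119)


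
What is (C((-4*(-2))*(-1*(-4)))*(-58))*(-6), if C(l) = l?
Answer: 11136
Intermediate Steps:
(C((-4*(-2))*(-1*(-4)))*(-58))*(-6) = (((-4*(-2))*(-1*(-4)))*(-58))*(-6) = ((8*4)*(-58))*(-6) = (32*(-58))*(-6) = -1856*(-6) = 11136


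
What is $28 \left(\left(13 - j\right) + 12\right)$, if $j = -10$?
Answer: $980$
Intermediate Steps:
$28 \left(\left(13 - j\right) + 12\right) = 28 \left(\left(13 - -10\right) + 12\right) = 28 \left(\left(13 + 10\right) + 12\right) = 28 \left(23 + 12\right) = 28 \cdot 35 = 980$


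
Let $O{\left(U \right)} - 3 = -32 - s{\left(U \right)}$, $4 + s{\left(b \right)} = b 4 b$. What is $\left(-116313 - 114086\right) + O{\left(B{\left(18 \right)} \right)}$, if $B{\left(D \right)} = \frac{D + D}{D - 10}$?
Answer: $-230505$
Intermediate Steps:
$s{\left(b \right)} = -4 + 4 b^{2}$ ($s{\left(b \right)} = -4 + b 4 b = -4 + 4 b b = -4 + 4 b^{2}$)
$B{\left(D \right)} = \frac{2 D}{-10 + D}$
$O{\left(U \right)} = -25 - 4 U^{2}$ ($O{\left(U \right)} = 3 - \left(28 + 4 U^{2}\right) = -25 - 4 U^{2}$)
$\left(-116313 - 114086\right) + O{\left(B{\left(18 \right)} \right)} = \left(-116313 - 114086\right) - \left(25 + 4 \left(2 \cdot 18 \frac{1}{-10 + 18}\right)^{2}\right) = -230399 - \left(25 + 4 \left(2 \cdot 18 \cdot \frac{1}{8}\right)^{2}\right) = -230399 - \left(25 + 4 \left(\frac{9}{2}\right)^{2}\right) = -230399 - 106 = -230505$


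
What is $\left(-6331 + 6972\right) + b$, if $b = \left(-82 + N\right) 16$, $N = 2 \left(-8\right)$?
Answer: $-927$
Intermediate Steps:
$N = -16$
$b = -1568$ ($b = \left(-82 - 16\right) 16 = \left(-98\right) 16 = -1568$)
$\left(-6331 + 6972\right) + b = \left(-6331 + 6972\right) - 1568 = 641 - 1568 = -927$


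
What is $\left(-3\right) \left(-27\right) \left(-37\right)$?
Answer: $-2997$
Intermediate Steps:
$\left(-3\right) \left(-27\right) \left(-37\right) = 81 \left(-37\right) = -2997$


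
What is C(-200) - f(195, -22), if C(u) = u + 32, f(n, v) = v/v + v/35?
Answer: -5893/35 ≈ -168.37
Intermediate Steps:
f(n, v) = 1 + v/35 (f(n, v) = 1 + v*(1/35) = 1 + v/35)
C(u) = 32 + u
C(-200) - f(195, -22) = (32 - 200) - (1 + (1/35)*(-22)) = -168 - (1 - 22/35) = -168 - 1*13/35 = -168 - 13/35 = -5893/35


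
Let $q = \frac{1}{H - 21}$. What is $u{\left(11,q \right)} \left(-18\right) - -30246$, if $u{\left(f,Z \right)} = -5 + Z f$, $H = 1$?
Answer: $\frac{303459}{10} \approx 30346.0$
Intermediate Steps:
$q = - \frac{1}{20}$ ($q = \frac{1}{1 - 21} = \frac{1}{-20} = - \frac{1}{20} \approx -0.05$)
$u{\left(11,q \right)} \left(-18\right) - -30246 = \left(-5 - \frac{11}{20}\right) \left(-18\right) - -30246 = \left(-5 - \frac{11}{20}\right) \left(-18\right) + 30246 = \left(- \frac{111}{20}\right) \left(-18\right) + 30246 = \frac{999}{10} + 30246 = \frac{303459}{10}$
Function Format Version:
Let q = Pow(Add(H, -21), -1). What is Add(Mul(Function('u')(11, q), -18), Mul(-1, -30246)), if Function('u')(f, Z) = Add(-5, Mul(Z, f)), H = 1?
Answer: Rational(303459, 10) ≈ 30346.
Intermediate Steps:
q = Rational(-1, 20) (q = Pow(Add(1, -21), -1) = Pow(-20, -1) = Rational(-1, 20) ≈ -0.050000)
Add(Mul(Function('u')(11, q), -18), Mul(-1, -30246)) = Add(Mul(Add(-5, Mul(Rational(-1, 20), 11)), -18), Mul(-1, -30246)) = Add(Mul(Add(-5, Rational(-11, 20)), -18), 30246) = Add(Mul(Rational(-111, 20), -18), 30246) = Add(Rational(999, 10), 30246) = Rational(303459, 10)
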